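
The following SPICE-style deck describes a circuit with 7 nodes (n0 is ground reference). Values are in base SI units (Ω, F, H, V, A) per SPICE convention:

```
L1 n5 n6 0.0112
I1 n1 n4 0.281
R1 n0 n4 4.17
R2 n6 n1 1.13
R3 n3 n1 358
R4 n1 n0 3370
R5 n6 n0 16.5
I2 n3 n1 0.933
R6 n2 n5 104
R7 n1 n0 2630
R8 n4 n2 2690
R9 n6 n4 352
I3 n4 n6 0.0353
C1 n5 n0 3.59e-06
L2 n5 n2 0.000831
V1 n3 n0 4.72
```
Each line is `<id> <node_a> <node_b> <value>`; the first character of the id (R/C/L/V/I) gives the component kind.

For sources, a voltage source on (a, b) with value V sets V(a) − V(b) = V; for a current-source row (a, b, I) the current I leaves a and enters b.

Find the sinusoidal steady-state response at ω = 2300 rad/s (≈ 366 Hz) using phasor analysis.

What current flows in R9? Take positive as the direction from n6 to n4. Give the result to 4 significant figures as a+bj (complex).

MNA unknowns: 6 node voltages V₁..V_6 plus 1 source current (V1)
L1: Y=0.000-0.03882j on G[5,6]
I1: z[1]−=0.281, z[4]+=0.281
R1: Y=0.2398+0.000j on G[0,4]
R2: Y=0.8850+0.000j on G[6,1]
R3: Y=0.002793+0.000j on G[3,1]
R4: Y=0.0002967+0.000j on G[1,0]
R5: Y=0.06061+0.000j on G[6,0]
I2: z[3]−=0.933, z[1]+=0.933
R6: Y=0.009615+0.000j on G[2,5]
R7: Y=0.0003802+0.000j on G[1,0]
R8: Y=0.0003717+0.000j on G[4,2]
R9: Y=0.002841+0.000j on G[6,4]
I3: z[4]−=0.0353, z[6]+=0.0353
C1: Y=0.000+0.008257j on G[5,0]
L2: Y=0.000-0.5232j on G[5,2]
V1: row V3−V0=4.72, i_V1 at 3,0
solve → V1=10.86-1.571j, V2=12.86-2.154j, V3=4.720+0.000j, V4=1.149-0.02173j, V5=12.87-2.146j, V6=10.15-1.577j
aux → i_V1=-0.9159-0.004388j

0.02557-0.004418j A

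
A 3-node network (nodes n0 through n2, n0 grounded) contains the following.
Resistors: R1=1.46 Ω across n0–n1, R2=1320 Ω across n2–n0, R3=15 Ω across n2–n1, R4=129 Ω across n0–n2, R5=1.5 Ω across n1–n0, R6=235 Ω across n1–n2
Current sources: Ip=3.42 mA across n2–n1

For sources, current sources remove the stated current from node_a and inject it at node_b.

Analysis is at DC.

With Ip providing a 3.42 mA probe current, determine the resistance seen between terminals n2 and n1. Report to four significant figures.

Element admittances at DC:
  Y(R1) = 0.6849 S between n0,n1
  Y(R2) = 0.0007576 S between n2,n0
  Y(R3) = 0.06667 S between n2,n1
  Y(R4) = 0.007752 S between n0,n2
  Y(R5) = 0.6667 S between n1,n0
  Y(R6) = 0.004255 S between n1,n2
  Ip: injects 0.00342 A into n1 (from n2)
Assemble and solve the 2×2 MNA system:
  V(n1)=0.0002696  V(n2)=-0.04282

R_eq = 12.60 Ω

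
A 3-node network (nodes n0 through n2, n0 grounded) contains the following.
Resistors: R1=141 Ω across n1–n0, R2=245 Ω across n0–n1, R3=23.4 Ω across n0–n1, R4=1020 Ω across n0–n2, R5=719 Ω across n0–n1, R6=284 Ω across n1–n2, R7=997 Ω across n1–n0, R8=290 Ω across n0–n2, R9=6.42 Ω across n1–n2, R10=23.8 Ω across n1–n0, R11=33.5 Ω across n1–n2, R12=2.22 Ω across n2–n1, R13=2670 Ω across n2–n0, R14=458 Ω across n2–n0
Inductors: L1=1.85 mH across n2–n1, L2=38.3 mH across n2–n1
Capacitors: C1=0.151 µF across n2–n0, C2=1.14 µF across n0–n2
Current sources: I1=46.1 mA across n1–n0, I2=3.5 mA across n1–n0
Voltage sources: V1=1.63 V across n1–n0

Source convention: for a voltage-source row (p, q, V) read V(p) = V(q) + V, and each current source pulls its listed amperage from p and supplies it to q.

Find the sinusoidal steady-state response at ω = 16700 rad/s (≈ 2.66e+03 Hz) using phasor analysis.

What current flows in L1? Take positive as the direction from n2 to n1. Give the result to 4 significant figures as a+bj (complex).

-0.001770+0.0005362j A

MNA unknowns: 2 node voltages V₁..V_2 plus 1 source current (V1)
R1: Y=0.007092+0.000j on G[1,0]
R2: Y=0.004082+0.000j on G[0,1]
R3: Y=0.04274+0.000j on G[0,1]
R4: Y=0.0009804+0.000j on G[0,2]
R5: Y=0.001391+0.000j on G[0,1]
L1: Y=0.000-0.03237j on G[2,1]
R6: Y=0.003521+0.000j on G[1,2]
R7: Y=0.001003+0.000j on G[1,0]
R8: Y=0.003448+0.000j on G[0,2]
R9: Y=0.1558+0.000j on G[1,2]
C1: Y=0.000+0.002522j on G[2,0]
R10: Y=0.04202+0.000j on G[1,0]
L2: Y=0.000-0.001563j on G[2,1]
I1: z[1]−=0.0461, z[0]+=0.0461
R11: Y=0.02985+0.000j on G[1,2]
C2: Y=0.000+0.01904j on G[0,2]
R12: Y=0.4505+0.000j on G[2,1]
R13: Y=0.0003745+0.000j on G[2,0]
I2: z[1]−=0.0035, z[0]+=0.0035
R14: Y=0.002183+0.000j on G[2,0]
V1: row V1−V0=1.63, i_V1 at 1,0
solve → V1=1.630+0.000j, V2=1.613-0.05467j
aux → i_V1=-0.2223-0.03440j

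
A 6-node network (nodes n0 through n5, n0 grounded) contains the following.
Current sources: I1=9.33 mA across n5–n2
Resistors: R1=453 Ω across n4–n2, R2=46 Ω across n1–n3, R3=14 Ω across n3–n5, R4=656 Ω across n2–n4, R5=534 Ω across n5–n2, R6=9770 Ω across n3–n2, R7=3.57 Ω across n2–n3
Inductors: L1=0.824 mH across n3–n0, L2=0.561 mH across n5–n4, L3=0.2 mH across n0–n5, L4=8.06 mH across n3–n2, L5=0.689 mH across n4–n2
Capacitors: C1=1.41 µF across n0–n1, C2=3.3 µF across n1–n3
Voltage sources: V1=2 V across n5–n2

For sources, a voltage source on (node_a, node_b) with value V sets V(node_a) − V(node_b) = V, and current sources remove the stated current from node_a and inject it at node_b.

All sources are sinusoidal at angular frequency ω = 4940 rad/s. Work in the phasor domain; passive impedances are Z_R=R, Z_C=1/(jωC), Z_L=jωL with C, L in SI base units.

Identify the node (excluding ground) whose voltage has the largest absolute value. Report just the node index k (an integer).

2

MNA unknowns: 5 node voltages V₁..V_5 plus 1 source current (V1)
I1: z[5]−=0.00933, z[2]+=0.00933
R1: Y=0.002208+0.000j on G[4,2]
L1: Y=0.000-0.2457j on G[3,0]
L2: Y=0.000-0.3608j on G[5,4]
L3: Y=0.000-1.012j on G[0,5]
R2: Y=0.02174+0.000j on G[1,3]
R3: Y=0.07143+0.000j on G[3,5]
R4: Y=0.001524+0.000j on G[2,4]
R5: Y=0.001873+0.000j on G[5,2]
L4: Y=0.000-0.02512j on G[3,2]
L5: Y=0.000-0.2938j on G[4,2]
R6: Y=0.0001024+0.000j on G[3,2]
C1: Y=0.000+0.006965j on G[0,1]
R7: Y=0.2801+0.000j on G[2,3]
C2: Y=0.000+0.01630j on G[1,3]
V1: row V5−V2=2, i_V1 at 5,2
solve → V1=-0.8967-0.2676j, V2=-1.768+0.1177j, V3=-0.9797-0.4926j, V4=-0.6660+0.1114j, V5=0.2316+0.1177j
aux → i_V1=-0.2210+0.5147j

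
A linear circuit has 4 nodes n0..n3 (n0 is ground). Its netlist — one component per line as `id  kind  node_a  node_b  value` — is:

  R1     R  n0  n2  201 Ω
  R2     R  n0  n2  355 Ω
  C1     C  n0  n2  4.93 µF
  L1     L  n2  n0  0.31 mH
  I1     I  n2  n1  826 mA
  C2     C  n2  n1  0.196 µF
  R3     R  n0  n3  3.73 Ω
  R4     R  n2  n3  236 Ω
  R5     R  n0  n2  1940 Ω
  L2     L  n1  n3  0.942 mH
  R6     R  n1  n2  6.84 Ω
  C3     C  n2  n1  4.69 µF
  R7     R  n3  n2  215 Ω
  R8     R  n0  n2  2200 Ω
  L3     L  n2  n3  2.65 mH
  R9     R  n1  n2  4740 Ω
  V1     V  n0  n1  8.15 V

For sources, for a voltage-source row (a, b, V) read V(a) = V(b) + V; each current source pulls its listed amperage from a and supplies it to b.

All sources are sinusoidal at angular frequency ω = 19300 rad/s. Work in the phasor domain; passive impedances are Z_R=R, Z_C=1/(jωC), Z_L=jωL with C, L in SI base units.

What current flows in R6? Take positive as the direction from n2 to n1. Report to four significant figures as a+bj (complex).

-0.5929-0.6175j A

Element admittances at ω=19300 rad/s:
  Y(R1) = 0.004975+0.000j S between n0,n2
  Y(R2) = 0.002817+0.000j S between n0,n2
  Y(C1) = 0.000+0.09515j S between n0,n2
  Y(L1) = 0.000-0.1671j S between n2,n0
  I1: injects 0.826 A into n1 (from n2)
  Y(C2) = 0.000+0.003783j S between n2,n1
  Y(R3) = 0.2681+0.000j S between n0,n3
  Y(R4) = 0.004237+0.000j S between n2,n3
  Y(R5) = 0.0005155+0.000j S between n0,n2
  Y(L2) = 0.000-0.05500j S between n1,n3
  Y(R6) = 0.1462+0.000j S between n1,n2
  Y(C3) = 0.000+0.09052j S between n2,n1
  Y(R7) = 0.004651+0.000j S between n3,n2
  Y(R8) = 0.0004545+0.000j S between n0,n2
  Y(L3) = 0.000-0.01955j S between n2,n3
  Y(R9) = 0.0002110+0.000j S between n1,n2
  V1: constraint V(n0)−V(n1) = 8.15
Assemble and solve the 4×4 MNA system:
  V(n1)=-8.150+0.000j  V(n2)=-12.21-4.224j  V(n3)=-1.232+2.013j
  i(V1)=-0.7412+1.381j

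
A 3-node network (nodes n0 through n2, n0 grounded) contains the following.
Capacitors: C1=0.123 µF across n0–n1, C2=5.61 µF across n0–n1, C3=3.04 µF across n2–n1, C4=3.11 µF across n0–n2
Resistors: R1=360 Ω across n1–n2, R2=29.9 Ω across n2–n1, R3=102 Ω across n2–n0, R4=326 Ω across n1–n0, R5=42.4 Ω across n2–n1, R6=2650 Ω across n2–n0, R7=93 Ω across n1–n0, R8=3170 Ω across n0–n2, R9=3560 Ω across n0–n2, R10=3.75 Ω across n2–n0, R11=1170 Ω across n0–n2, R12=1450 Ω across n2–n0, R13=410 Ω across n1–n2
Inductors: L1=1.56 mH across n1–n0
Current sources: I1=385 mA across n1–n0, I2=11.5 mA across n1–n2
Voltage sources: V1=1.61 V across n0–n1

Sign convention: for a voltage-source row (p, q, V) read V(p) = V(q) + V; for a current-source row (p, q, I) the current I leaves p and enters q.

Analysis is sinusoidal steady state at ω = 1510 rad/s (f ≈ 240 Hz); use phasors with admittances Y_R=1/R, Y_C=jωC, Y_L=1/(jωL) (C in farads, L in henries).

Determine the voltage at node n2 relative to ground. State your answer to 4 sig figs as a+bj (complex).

MNA unknowns: 2 node voltages V₁..V_2 plus 1 source current (V1)
C1: Y=0.000+0.0001857j on G[0,1]
R1: Y=0.002778+0.000j on G[1,2]
C2: Y=0.000+0.008471j on G[0,1]
C3: Y=0.000+0.004590j on G[2,1]
L1: Y=0.000-0.4245j on G[1,0]
R2: Y=0.03344+0.000j on G[2,1]
R3: Y=0.009804+0.000j on G[2,0]
R4: Y=0.003067+0.000j on G[1,0]
I1: z[1]−=0.385, z[0]+=0.385
R5: Y=0.02358+0.000j on G[2,1]
R6: Y=0.0003774+0.000j on G[2,0]
R7: Y=0.01075+0.000j on G[1,0]
R8: Y=0.0003155+0.000j on G[0,2]
R9: Y=0.0002809+0.000j on G[0,2]
R10: Y=0.2667+0.000j on G[2,0]
R11: Y=0.0008547+0.000j on G[0,2]
C4: Y=0.000+0.004696j on G[0,2]
R12: Y=0.0006897+0.000j on G[2,0]
R13: Y=0.002439+0.000j on G[1,2]
I2: z[1]−=0.0115, z[2]+=0.0115
V1: row V0−V1=1.61, i_V1 at 0,1
solve → V1=-1.610+0.000j, V2=-0.2604-0.01457j
aux → i_V1=0.2902+0.6643j

-0.2604-0.01457j V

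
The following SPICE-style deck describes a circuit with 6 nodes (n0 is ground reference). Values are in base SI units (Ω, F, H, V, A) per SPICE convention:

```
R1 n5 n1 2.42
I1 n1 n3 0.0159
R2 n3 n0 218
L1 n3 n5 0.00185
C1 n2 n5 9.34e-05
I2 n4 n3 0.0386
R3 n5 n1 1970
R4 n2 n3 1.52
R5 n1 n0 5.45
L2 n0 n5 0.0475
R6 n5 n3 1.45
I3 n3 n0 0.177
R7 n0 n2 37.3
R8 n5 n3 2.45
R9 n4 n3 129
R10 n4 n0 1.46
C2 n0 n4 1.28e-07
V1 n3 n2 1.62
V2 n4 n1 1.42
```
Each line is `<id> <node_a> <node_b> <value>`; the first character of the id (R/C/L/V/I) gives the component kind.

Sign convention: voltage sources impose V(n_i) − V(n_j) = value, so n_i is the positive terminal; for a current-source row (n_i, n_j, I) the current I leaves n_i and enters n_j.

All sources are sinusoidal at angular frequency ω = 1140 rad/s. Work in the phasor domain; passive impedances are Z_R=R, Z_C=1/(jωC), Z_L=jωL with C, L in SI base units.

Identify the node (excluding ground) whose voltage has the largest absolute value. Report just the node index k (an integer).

2

MNA unknowns: 5 node voltages V₁..V_5 plus 2 source currents (V1, V2)
R1: Y=0.4132+0.000j on G[5,1]
I1: z[1]−=0.0159, z[3]+=0.0159
R2: Y=0.004587+0.000j on G[3,0]
L1: Y=0.000-0.4742j on G[3,5]
C1: Y=0.000+0.1065j on G[2,5]
I2: z[4]−=0.0386, z[3]+=0.0386
R3: Y=0.0005076+0.000j on G[5,1]
R4: Y=0.6579+0.000j on G[2,3]
R5: Y=0.1835+0.000j on G[1,0]
L2: Y=0.000-0.01847j on G[0,5]
R6: Y=0.6897+0.000j on G[5,3]
I3: z[3]−=0.177, z[0]+=0.177
R7: Y=0.02681+0.000j on G[0,2]
R8: Y=0.4082+0.000j on G[5,3]
R9: Y=0.007752+0.000j on G[4,3]
R10: Y=0.6849+0.000j on G[4,0]
C2: Y=0.000+0.0001459j on G[0,4]
V1: row V3−V2=1.62, i_V1 at 3,2
V2: row V4−V1=1.42, i_V2 at 4,1
solve → V1=-1.223-0.02877j, V2=-2.966+0.04249j, V3=-1.346+0.04249j, V4=0.1968-0.02877j, V5=-1.279-0.09043j
aux → i_V1=-1.159-0.1785j, i_V2=-0.1854+0.02023j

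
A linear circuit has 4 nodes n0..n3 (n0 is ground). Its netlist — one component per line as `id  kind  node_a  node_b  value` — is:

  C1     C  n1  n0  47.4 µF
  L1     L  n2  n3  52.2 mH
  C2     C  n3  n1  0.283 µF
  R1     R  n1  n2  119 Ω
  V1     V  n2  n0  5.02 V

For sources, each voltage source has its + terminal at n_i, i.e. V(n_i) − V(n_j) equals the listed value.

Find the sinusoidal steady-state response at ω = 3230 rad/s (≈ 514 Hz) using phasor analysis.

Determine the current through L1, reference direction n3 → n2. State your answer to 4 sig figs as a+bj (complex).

0.0002927-0.005371j A

Apply KCL at each of the 3 non-ground nodes and solve the resulting linear system.
Node n1: branches {C1, C2, R1} → V_1 = 0.04995-0.2709j
Node n2: branches {L1, R1, V1} → V_2 = 5.020+0.000j
Node n3: branches {L1, C2} → V_3 = 5.926+0.04936j
Source currents: i(V1)=-0.04147-0.007647j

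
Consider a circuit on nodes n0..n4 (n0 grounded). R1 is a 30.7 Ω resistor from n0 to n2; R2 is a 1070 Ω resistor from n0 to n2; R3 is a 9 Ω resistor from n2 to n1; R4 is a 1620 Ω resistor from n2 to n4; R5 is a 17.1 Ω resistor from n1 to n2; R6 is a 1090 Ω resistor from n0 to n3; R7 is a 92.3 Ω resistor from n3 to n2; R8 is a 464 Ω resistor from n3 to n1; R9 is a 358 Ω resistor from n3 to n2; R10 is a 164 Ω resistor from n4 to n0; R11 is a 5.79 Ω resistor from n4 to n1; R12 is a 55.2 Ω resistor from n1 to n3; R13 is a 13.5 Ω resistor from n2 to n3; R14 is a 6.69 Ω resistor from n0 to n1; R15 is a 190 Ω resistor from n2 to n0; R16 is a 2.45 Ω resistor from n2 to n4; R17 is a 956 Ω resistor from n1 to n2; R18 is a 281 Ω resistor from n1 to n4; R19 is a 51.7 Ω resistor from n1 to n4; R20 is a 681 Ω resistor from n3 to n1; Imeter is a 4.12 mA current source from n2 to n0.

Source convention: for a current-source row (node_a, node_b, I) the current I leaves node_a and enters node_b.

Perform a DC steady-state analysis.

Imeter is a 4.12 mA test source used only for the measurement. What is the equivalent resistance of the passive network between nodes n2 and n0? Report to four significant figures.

Element admittances at DC:
  Y(R1) = 0.03257 S between n0,n2
  Y(R2) = 0.0009346 S between n0,n2
  Y(R3) = 0.1111 S between n2,n1
  Y(R4) = 0.0006173 S between n2,n4
  Y(R5) = 0.05848 S between n1,n2
  Y(R6) = 0.0009174 S between n0,n3
  Y(R7) = 0.01083 S between n3,n2
  Y(R8) = 0.002155 S between n3,n1
  Y(R9) = 0.002793 S between n3,n2
  Y(R10) = 0.006098 S between n4,n0
  Y(R11) = 0.1727 S between n4,n1
  Y(R12) = 0.01812 S between n1,n3
  Y(R13) = 0.07407 S between n2,n3
  Y(R14) = 0.1495 S between n0,n1
  Y(R15) = 0.005263 S between n2,n0
  Y(R16) = 0.4082 S between n2,n4
  Y(R17) = 0.001046 S between n1,n2
  Y(R18) = 0.003559 S between n1,n4
  Y(R19) = 0.01934 S between n1,n4
  Y(R20) = 0.001468 S between n3,n1
  Imeter: injects 0.00412 A into n0 (from n2)
Assemble and solve the 4×4 MNA system:
  V(n1)=-0.01908  V(n2)=-0.02815  V(n3)=-0.02613  V(n4)=-0.02497

R_eq = 6.833 Ω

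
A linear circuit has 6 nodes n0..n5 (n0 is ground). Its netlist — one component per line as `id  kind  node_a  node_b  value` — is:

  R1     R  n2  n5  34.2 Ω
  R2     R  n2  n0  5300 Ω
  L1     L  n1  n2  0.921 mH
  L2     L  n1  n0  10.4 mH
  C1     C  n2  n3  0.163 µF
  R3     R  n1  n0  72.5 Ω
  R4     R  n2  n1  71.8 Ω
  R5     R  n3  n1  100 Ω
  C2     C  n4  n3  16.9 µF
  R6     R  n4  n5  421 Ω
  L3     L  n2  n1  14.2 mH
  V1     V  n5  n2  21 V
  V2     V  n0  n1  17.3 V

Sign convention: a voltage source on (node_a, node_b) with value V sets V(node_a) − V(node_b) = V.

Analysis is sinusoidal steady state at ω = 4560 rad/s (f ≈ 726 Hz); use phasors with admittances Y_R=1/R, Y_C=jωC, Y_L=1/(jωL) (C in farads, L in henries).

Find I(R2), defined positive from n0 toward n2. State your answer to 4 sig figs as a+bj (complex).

0.003267+2.735e-05j A

Element admittances at ω=4560 rad/s:
  Y(R1) = 0.02924+0.000j S between n2,n5
  Y(R2) = 0.0001887+0.000j S between n2,n0
  Y(L1) = 0.000-0.2381j S between n1,n2
  Y(L2) = 0.000-0.02109j S between n1,n0
  Y(C1) = 0.000+0.0007433j S between n2,n3
  Y(R3) = 0.01379+0.000j S between n1,n0
  Y(R4) = 0.01393+0.000j S between n2,n1
  Y(R5) = 0.01000+0.000j S between n3,n1
  Y(C2) = 0.000+0.07706j S between n4,n3
  Y(R6) = 0.002375+0.000j S between n4,n5
  Y(L3) = 0.000-0.01544j S between n2,n1
  V1: constraint V(n5)−V(n2) = 21
  V2: constraint V(n0)−V(n1) = 17.3
Assemble and solve the 7×7 MNA system:
  V(n1)=-17.30+0.000j  V(n2)=-17.31-0.1450j  V(n3)=-13.28-0.1701j  V(n4)=-13.26-0.6924j  V(n5)=3.685-0.1450j
  i(V1)=-0.6543-0.001300j  i(V2)=-0.2419+0.3648j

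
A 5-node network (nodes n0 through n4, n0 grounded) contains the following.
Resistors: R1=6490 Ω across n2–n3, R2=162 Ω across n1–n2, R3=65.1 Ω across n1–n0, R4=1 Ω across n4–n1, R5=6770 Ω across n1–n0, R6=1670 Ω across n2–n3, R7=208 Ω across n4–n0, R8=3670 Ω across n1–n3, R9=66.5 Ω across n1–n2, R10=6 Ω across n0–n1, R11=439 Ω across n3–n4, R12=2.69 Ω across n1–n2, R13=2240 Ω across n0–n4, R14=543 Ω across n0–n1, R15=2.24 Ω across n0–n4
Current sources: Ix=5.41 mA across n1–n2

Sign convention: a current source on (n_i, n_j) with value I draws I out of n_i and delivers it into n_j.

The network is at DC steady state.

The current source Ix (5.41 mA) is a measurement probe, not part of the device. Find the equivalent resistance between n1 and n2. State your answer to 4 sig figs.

Apply KCL at each of the 4 non-ground nodes and solve the resulting linear system.
Node n1: branches {R2, R3, R4, R5, R8, R9, R10, R12, R14, Ix} → V_1 = -4.482e-06
Node n2: branches {R1, R2, R6, R9, R12, Ix} → V_2 = 0.01374
Node n3: branches {R1, R6, R8, R11} → V_3 = 0.003133
Node n4: branches {R4, R7, R11, R13, R15} → V_4 = 1.826e-06

R_eq = 2.541 Ω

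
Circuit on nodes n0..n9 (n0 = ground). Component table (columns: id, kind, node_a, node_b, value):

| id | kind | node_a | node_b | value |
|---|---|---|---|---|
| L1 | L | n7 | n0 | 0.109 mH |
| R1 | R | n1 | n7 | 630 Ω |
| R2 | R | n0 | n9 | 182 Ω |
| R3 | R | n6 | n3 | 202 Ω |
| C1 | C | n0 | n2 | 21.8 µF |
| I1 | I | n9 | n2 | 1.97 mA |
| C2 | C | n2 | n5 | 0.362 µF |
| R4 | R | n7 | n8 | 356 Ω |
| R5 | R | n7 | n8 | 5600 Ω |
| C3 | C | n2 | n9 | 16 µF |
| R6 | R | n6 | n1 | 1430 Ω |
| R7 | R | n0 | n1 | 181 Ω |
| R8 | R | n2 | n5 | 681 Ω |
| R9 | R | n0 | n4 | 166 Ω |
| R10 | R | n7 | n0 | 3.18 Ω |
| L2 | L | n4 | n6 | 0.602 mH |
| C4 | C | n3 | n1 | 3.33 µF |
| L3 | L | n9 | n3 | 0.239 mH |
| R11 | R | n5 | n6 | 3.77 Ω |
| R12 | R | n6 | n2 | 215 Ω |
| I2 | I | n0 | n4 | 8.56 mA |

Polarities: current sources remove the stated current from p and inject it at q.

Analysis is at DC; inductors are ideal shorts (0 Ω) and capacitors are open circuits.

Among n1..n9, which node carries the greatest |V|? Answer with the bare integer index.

Element admittances at DC:
  L1: short n7↔n0 (DC inductor)
  Y(R1) = 0.001587 S between n1,n7
  Y(R2) = 0.005495 S between n0,n9
  Y(R3) = 0.004950 S between n6,n3
  Y(C1) = 0.000 S between n0,n2
  I1: injects 0.00197 A into n2 (from n9)
  Y(C2) = 0.000 S between n2,n5
  Y(R4) = 0.002809 S between n7,n8
  Y(R5) = 0.0001786 S between n7,n8
  Y(C3) = 0.000 S between n2,n9
  Y(R6) = 0.0006993 S between n6,n1
  Y(R7) = 0.005525 S between n0,n1
  Y(R8) = 0.001468 S between n2,n5
  Y(R9) = 0.006024 S between n0,n4
  Y(R10) = 0.3145 S between n7,n0
  L2: short n4↔n6 (DC inductor)
  Y(C4) = 0.000 S between n3,n1
  L3: short n9↔n3 (DC inductor)
  Y(R11) = 0.2653 S between n5,n6
  Y(R12) = 0.004651 S between n6,n2
  I2: injects 0.00856 A into n4 (from n0)
Assemble and solve the 12×12 MNA system:
  V(n1)=0.09272  V(n2)=1.358  V(n3)=0.3023  V(n4)=1.036  V(n5)=1.038  V(n6)=1.036  V(n7)=0.000  V(n8)=0.000  V(n9)=0.3023
  i(L1)=0.0001472  i(L2)=0.002320  i(L3)=-0.003631

2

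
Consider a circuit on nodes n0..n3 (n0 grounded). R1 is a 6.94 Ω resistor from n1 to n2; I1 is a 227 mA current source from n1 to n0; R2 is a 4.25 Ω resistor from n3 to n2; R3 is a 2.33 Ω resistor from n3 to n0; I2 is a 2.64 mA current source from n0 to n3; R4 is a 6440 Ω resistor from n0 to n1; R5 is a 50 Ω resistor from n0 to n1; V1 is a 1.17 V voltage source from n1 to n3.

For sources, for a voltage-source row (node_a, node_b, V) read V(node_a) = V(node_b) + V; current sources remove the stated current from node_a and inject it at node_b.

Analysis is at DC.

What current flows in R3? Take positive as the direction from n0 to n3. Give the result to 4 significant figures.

MNA unknowns: 3 node voltages V₁..V_3 plus 1 source current (V1)
R1: Y=0.1441 on G[1,2]
I1: z[1]−=0.227, z[0]+=0.227
R2: Y=0.2353 on G[3,2]
R3: Y=0.4292 on G[3,0]
I2: z[0]−=0.00264, z[3]+=0.00264
R4: Y=0.0001553 on G[0,1]
R5: Y=0.02000 on G[0,1]
V1: row V1−V3=1.17, i_V1 at 1,3
solve → V1=0.6182, V2=-0.1074, V3=-0.5518
aux → i_V1=-0.3440

0.2368 A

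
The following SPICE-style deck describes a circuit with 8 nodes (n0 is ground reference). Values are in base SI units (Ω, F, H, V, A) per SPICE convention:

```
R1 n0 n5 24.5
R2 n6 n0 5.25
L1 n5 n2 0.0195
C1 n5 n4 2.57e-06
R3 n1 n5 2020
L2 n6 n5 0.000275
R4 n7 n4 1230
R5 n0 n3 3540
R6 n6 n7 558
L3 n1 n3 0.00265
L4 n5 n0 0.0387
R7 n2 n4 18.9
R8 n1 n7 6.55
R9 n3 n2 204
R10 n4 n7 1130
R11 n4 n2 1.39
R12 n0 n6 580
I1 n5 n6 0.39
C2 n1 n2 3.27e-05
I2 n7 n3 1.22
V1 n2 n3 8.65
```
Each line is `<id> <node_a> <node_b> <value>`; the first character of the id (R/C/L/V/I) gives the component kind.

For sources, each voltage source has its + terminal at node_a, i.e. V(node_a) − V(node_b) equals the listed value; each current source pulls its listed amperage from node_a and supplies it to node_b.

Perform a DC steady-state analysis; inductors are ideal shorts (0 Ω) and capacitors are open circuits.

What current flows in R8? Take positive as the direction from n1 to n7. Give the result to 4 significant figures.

MNA unknowns: 7 node voltages V₁..V_7 plus 5 source currents (L1, L2, L3, L4, V1)
R1: Y=0.04082 on G[0,5]
R2: Y=0.1905 on G[6,0]
L1: row V5−V2=0, i_L1 at 5,2
C1: Y=0.000 on G[5,4]
R3: Y=0.0004950 on G[1,5]
L2: row V6−V5=0, i_L2 at 6,5
R4: Y=0.0008130 on G[7,4]
R5: Y=0.0002825 on G[0,3]
R6: Y=0.001792 on G[6,7]
L3: row V1−V3=0, i_L3 at 1,3
L4: row V5−V0=0, i_L4 at 5,0
R7: Y=0.05291 on G[2,4]
R8: Y=0.1527 on G[1,7]
R9: Y=0.004902 on G[3,2]
R10: Y=0.0008850 on G[4,7]
R11: Y=0.7194 on G[4,2]
R12: Y=0.001724 on G[0,6]
I1: z[5]−=0.39, z[6]+=0.39
C2: Y=0.000 on G[1,2]
I2: z[7]−=1.22, z[3]+=1.22
V1: row V2−V3=8.65, i_V1 at 2,3
solve → V1=-8.650, V2=0.000, V3=-8.650, V4=-0.03569, V5=0.000, V6=0.000, V7=-16.27
aux → i_L1=-0.03588, i_L2=0.3608, i_L3=-1.159, i_L4=0.002444, i_V1=-0.1058

1.163 A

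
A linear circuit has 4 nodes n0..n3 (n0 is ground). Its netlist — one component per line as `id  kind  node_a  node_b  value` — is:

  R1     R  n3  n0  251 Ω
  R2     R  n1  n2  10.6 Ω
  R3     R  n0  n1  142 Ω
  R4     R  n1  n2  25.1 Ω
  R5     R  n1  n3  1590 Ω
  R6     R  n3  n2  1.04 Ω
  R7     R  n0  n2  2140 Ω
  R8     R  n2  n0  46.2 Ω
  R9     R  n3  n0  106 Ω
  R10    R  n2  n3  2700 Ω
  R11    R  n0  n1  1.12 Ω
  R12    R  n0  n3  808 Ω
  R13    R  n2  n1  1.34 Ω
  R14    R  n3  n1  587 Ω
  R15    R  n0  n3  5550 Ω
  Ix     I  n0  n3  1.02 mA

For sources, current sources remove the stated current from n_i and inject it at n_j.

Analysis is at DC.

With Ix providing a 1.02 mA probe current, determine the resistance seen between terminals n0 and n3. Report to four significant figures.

Element admittances at DC:
  Y(R1) = 0.003984 S between n3,n0
  Y(R2) = 0.09434 S between n1,n2
  Y(R3) = 0.007042 S between n0,n1
  Y(R4) = 0.03984 S between n1,n2
  Y(R5) = 0.0006289 S between n1,n3
  Y(R6) = 0.9615 S between n3,n2
  Y(R7) = 0.0004673 S between n0,n2
  Y(R8) = 0.02165 S between n2,n0
  Y(R9) = 0.009434 S between n3,n0
  Y(R10) = 0.0003704 S between n2,n3
  Y(R11) = 0.8929 S between n0,n1
  Y(R12) = 0.001238 S between n0,n3
  Y(R13) = 0.7463 S between n2,n1
  Y(R14) = 0.001704 S between n3,n1
  Y(R15) = 0.0001802 S between n0,n3
  Ix: injects 0.00102 A into n3 (from n0)
Assemble and solve the 3×3 MNA system:
  V(n1)=0.001031  V(n2)=0.002080  V(n3)=0.003088

R_eq = 3.027 Ω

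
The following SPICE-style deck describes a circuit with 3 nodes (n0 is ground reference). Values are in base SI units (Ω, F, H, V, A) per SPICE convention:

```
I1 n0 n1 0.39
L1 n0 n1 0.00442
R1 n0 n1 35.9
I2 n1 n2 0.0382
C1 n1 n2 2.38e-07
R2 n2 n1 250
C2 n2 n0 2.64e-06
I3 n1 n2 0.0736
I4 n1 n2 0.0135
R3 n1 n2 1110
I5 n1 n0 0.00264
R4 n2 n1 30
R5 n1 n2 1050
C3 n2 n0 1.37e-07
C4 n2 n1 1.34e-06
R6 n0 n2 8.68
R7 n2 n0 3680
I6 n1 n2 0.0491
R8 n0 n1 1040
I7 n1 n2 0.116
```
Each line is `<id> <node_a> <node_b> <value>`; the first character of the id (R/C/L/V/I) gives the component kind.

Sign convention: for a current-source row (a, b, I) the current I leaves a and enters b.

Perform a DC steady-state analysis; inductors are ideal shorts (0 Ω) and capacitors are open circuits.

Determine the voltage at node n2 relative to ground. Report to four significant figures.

Element admittances at DC:
  I1: injects 0.39 A into n1 (from n0)
  L1: short n0↔n1 (DC inductor)
  Y(R1) = 0.02786 S between n0,n1
  I2: injects 0.0382 A into n2 (from n1)
  Y(C1) = 0.000 S between n1,n2
  Y(R2) = 0.004000 S between n2,n1
  Y(C2) = 0.000 S between n2,n0
  I3: injects 0.0736 A into n2 (from n1)
  I4: injects 0.0135 A into n2 (from n1)
  Y(R3) = 0.0009009 S between n1,n2
  I5: injects 0.00264 A into n0 (from n1)
  Y(R4) = 0.03333 S between n2,n1
  Y(R5) = 0.0009524 S between n1,n2
  Y(C3) = 0.000 S between n2,n0
  Y(C4) = 0.000 S between n2,n1
  Y(R6) = 0.1152 S between n0,n2
  Y(R7) = 0.0002717 S between n2,n0
  I6: injects 0.0491 A into n2 (from n1)
  Y(R8) = 0.0009615 S between n0,n1
  I7: injects 0.116 A into n2 (from n1)
Assemble and solve the 3×3 MNA system:
  V(n1)=0.000  V(n2)=1.878
  i(L1)=-0.1705

1.878 V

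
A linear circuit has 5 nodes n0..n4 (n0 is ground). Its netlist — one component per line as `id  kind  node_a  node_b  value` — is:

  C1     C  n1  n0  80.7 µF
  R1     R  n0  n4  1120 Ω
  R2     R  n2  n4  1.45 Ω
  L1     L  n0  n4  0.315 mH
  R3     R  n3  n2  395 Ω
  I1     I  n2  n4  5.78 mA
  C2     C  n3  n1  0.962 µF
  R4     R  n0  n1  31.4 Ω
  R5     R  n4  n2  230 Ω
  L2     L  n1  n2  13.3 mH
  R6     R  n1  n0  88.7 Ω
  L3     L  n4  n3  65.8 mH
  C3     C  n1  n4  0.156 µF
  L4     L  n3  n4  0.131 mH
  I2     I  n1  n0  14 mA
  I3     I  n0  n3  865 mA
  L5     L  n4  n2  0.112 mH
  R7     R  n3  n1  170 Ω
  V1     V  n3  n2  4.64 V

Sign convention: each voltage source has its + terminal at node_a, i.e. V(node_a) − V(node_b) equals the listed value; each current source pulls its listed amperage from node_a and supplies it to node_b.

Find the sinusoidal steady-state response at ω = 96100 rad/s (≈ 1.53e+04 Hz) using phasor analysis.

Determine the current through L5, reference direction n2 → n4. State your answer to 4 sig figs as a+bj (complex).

0.04707+0.04389j A

Element admittances at ω=96100 rad/s:
  Y(C1) = 0.000+7.755j S between n1,n0
  Y(R1) = 0.0008929+0.000j S between n0,n4
  Y(R2) = 0.6897+0.000j S between n2,n4
  Y(L1) = 0.000-0.03303j S between n0,n4
  Y(R3) = 0.002532+0.000j S between n3,n2
  I1: injects 0.00578 A into n4 (from n2)
  Y(C2) = 0.000+0.09245j S between n3,n1
  Y(R4) = 0.03185+0.000j S between n0,n1
  Y(R5) = 0.004348+0.000j S between n4,n2
  Y(L2) = 0.000-0.0007824j S between n1,n2
  Y(R6) = 0.01127+0.000j S between n1,n0
  Y(L3) = 0.000-0.0001581j S between n4,n3
  Y(C3) = 0.000+0.01499j S between n1,n4
  Y(L4) = 0.000-0.07943j S between n3,n4
  I2: injects 0.014 A into n0 (from n1)
  I3: injects 0.865 A into n3 (from n0)
  Y(L5) = 0.000-0.09291j S between n4,n2
  Y(R7) = 0.005882+0.000j S between n3,n1
  V1: constraint V(n3)−V(n2) = 4.64
Assemble and solve the 5×5 MNA system:
  V(n1)=-0.01530-0.1642j  V(n2)=-4.621-12.16j  V(n3)=0.01911-12.16j  V(n4)=-4.148-12.67j
  i(V1)=-0.2961+0.3991j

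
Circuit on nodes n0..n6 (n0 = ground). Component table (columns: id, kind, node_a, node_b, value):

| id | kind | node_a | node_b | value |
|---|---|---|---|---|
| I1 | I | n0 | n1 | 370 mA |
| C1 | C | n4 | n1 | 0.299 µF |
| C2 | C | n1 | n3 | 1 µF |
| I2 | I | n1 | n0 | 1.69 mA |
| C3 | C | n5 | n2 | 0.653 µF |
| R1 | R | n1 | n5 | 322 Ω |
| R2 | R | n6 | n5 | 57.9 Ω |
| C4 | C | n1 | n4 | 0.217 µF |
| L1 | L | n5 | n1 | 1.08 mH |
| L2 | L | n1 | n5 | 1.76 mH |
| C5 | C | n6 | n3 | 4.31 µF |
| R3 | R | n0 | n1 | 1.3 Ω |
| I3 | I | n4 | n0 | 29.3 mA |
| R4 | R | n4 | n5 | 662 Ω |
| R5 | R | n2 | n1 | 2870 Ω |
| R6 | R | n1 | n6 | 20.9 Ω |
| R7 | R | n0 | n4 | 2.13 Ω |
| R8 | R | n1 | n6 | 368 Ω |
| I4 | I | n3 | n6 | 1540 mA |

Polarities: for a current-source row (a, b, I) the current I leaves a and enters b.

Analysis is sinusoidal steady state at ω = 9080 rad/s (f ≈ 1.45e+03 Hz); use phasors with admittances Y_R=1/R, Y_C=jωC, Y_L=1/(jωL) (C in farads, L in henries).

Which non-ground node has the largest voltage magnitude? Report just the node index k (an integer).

MNA unknowns: 6 node voltages V₁..V_6
I1: z[0]−=0.37, z[1]+=0.37
C1: Y=0.000+0.002715j on G[4,1]
C2: Y=0.000+0.009080j on G[1,3]
I2: z[1]−=0.00169, z[0]+=0.00169
C3: Y=0.000+0.005929j on G[5,2]
R1: Y=0.003106+0.000j on G[1,5]
R2: Y=0.01727+0.000j on G[6,5]
C4: Y=0.000+0.001970j on G[1,4]
L1: Y=0.000-0.1020j on G[5,1]
L2: Y=0.000-0.06258j on G[1,5]
C5: Y=0.000+0.03913j on G[6,3]
R3: Y=0.7692+0.000j on G[0,1]
I3: z[4]−=0.0293, z[0]+=0.0293
R4: Y=0.001511+0.000j on G[4,5]
R5: Y=0.0003484+0.000j on G[2,1]
R6: Y=0.04785+0.000j on G[1,6]
R7: Y=0.4695+0.000j on G[0,4]
R8: Y=0.002717+0.000j on G[1,6]
I4: z[3]−=1.54, z[6]+=1.54
solve → V1=0.4775-0.004098j, V2=0.5471+0.4295j, V3=3.936+31.65j, V4=-0.06026+0.006714j, V5=0.5726+0.4254j, V6=4.739-0.3577j

3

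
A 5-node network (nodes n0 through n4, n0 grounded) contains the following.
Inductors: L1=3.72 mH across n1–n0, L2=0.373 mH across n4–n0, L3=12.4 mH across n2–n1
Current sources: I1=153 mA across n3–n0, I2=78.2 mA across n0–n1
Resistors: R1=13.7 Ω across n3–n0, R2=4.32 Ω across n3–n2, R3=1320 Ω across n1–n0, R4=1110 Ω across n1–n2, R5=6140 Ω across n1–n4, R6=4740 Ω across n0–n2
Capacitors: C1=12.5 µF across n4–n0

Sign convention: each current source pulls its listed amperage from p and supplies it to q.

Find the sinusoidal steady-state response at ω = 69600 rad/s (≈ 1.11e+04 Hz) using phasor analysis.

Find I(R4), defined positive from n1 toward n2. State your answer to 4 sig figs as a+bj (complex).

MNA unknowns: 4 node voltages V₁..V_4
L1: Y=0.000-0.003862j on G[1,0]
I1: z[3]−=0.153, z[0]+=0.153
L2: Y=0.000-0.03852j on G[4,0]
R1: Y=0.07299+0.000j on G[3,0]
R2: Y=0.2315+0.000j on G[3,2]
R3: Y=0.0007576+0.000j on G[1,0]
R4: Y=0.0009009+0.000j on G[1,2]
R5: Y=0.0001629+0.000j on G[1,4]
C1: Y=0.000+0.8700j on G[4,0]
R6: Y=0.0002110+0.000j on G[0,2]
L3: Y=0.000-0.001159j on G[2,1]
I2: z[0]−=0.0782, z[1]+=0.0782
solve → V1=4.539+13.64j, V2=-1.705+0.08931j, V3=-1.799+0.06790j, V4=0.002672-0.0008886j

0.005626+0.01221j A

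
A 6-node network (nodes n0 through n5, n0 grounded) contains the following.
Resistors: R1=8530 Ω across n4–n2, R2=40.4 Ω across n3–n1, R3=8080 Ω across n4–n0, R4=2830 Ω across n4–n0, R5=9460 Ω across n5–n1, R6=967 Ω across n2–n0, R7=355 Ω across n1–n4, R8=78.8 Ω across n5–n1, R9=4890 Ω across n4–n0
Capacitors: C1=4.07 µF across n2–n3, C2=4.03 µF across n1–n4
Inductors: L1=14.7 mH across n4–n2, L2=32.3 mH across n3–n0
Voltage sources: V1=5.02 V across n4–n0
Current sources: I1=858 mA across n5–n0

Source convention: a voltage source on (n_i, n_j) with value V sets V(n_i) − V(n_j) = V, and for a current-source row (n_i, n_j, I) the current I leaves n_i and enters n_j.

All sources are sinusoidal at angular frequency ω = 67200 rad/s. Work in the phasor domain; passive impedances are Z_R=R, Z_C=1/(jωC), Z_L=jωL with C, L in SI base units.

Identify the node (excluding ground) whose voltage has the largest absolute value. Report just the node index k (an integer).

5

Element admittances at ω=67200 rad/s:
  Y(R1) = 0.0001172+0.000j S between n4,n2
  Y(C1) = 0.000+0.2735j S between n2,n3
  Y(C2) = 0.000+0.2708j S between n1,n4
  Y(L1) = 0.000-0.001012j S between n4,n2
  Y(L2) = 0.000-0.0004607j S between n3,n0
  Y(R2) = 0.02475+0.000j S between n3,n1
  Y(R3) = 0.0001238+0.000j S between n4,n0
  Y(R4) = 0.0003534+0.000j S between n4,n0
  Y(R5) = 0.0001057+0.000j S between n5,n1
  Y(R6) = 0.001034+0.000j S between n2,n0
  Y(R7) = 0.002817+0.000j S between n1,n4
  Y(R8) = 0.01269+0.000j S between n5,n1
  Y(R9) = 0.0002045+0.000j S between n4,n0
  V1: constraint V(n4)−V(n0) = 5.02
  I1: injects 0.858 A into n0 (from n5)
Assemble and solve the 6×6 MNA system:
  V(n1)=4.980+3.202j  V(n2)=4.588+3.152j  V(n3)=4.603+3.124j  V(n4)=5.020+0.000j  V(n5)=-62.07+3.202j
  i(V1)=-0.8676-0.001139j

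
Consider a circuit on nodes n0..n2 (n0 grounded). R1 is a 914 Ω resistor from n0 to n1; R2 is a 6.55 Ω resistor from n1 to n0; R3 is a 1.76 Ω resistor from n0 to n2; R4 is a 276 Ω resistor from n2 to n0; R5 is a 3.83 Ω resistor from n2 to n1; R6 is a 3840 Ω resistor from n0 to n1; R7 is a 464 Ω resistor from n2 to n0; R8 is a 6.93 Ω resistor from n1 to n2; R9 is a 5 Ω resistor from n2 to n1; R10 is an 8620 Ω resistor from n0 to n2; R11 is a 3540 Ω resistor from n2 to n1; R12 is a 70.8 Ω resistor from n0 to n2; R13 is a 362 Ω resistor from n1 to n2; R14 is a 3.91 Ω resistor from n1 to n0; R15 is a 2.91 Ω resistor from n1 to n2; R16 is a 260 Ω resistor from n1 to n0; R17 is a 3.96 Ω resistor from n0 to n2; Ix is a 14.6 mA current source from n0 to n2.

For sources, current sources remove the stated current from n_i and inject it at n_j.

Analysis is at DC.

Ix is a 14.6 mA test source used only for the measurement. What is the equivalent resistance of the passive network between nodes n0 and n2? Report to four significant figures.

R_eq = 0.8857 Ω

MNA unknowns: 2 node voltages V₁..V_2
R1: Y=0.001094 on G[0,1]
R2: Y=0.1527 on G[1,0]
R3: Y=0.5682 on G[0,2]
R4: Y=0.003623 on G[2,0]
R5: Y=0.2611 on G[2,1]
R6: Y=0.0002604 on G[0,1]
R7: Y=0.002155 on G[2,0]
R8: Y=0.1443 on G[1,2]
R9: Y=0.2000 on G[2,1]
R10: Y=0.0001160 on G[0,2]
R11: Y=0.0002825 on G[2,1]
R12: Y=0.01412 on G[0,2]
R13: Y=0.002762 on G[1,2]
R14: Y=0.2558 on G[1,0]
R15: Y=0.3436 on G[1,2]
R16: Y=0.003846 on G[1,0]
R17: Y=0.2525 on G[0,2]
Ix: z[0]−=0.0146, z[2]+=0.0146
solve → V1=0.009015, V2=0.01293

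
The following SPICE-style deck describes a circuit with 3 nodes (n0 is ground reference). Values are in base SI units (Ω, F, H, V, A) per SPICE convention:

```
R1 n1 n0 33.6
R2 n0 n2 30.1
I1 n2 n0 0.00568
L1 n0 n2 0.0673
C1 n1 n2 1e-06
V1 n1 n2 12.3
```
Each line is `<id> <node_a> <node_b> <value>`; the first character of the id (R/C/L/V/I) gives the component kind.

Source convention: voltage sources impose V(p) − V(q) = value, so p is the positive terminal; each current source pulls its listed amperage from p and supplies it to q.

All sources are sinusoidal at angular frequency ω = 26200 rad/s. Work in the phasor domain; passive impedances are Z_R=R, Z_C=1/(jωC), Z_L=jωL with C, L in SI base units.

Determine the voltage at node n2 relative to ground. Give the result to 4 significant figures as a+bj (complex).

Apply KCL at each of the 2 non-ground nodes and solve the resulting linear system.
Node n1: branches {R1, C1, V1} → V_1 = 6.398-0.05314j
Node n2: branches {R2, I1, L1, C1, V1} → V_2 = -5.902-0.05314j
Source currents: i(V1)=-0.1904-0.3207j

-5.902-0.05314j V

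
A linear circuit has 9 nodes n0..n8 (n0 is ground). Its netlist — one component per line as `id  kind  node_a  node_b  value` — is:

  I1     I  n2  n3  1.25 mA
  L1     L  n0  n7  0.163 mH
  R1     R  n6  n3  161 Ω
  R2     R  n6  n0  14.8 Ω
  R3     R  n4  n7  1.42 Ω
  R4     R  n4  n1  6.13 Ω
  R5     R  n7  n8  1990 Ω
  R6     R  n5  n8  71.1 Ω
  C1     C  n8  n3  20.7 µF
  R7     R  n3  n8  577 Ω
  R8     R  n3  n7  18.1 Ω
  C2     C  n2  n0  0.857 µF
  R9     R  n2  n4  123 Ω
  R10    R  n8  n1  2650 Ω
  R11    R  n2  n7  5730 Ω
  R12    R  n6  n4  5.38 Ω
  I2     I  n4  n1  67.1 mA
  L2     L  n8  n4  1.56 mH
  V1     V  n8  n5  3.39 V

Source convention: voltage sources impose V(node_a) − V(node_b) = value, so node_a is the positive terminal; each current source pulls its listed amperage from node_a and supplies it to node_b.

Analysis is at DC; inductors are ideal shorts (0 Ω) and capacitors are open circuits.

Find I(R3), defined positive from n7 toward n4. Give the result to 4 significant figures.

MNA unknowns: 8 node voltages V₁..V_8 plus 3 source currents (L1, L2, V1)
I1: z[2]−=0.00125, z[3]+=0.00125
L1: row V0−V7=0, i_L1 at 0,7
R1: Y=0.006211 on G[6,3]
R2: Y=0.06757 on G[6,0]
R3: Y=0.7042 on G[4,7]
R4: Y=0.1631 on G[4,1]
R5: Y=0.0005025 on G[7,8]
R6: Y=0.01406 on G[5,8]
C1: Y=0.000 on G[8,3]
R7: Y=0.001733 on G[3,8]
R8: Y=0.05525 on G[3,7]
C2: Y=0.000 on G[2,0]
R9: Y=0.008130 on G[2,4]
R10: Y=0.0003774 on G[8,1]
R11: Y=0.0001745 on G[2,7]
R12: Y=0.1859 on G[6,4]
I2: z[4]−=0.0671, z[1]+=0.0671
L2: row V8−V4=0, i_L2 at 8,4
V1: row V8−V5=3.39, i_V1 at 8,5
solve → V1=0.4089, V2=-0.1519, V3=0.01969, V4=-0.001451, V5=-3.391, V6=-0.0005679, V7=0.000, V8=-0.001451
aux → i_L1=-3.837e-05, i_L2=0.0001922, i_V1=-0.04768

0.001022 A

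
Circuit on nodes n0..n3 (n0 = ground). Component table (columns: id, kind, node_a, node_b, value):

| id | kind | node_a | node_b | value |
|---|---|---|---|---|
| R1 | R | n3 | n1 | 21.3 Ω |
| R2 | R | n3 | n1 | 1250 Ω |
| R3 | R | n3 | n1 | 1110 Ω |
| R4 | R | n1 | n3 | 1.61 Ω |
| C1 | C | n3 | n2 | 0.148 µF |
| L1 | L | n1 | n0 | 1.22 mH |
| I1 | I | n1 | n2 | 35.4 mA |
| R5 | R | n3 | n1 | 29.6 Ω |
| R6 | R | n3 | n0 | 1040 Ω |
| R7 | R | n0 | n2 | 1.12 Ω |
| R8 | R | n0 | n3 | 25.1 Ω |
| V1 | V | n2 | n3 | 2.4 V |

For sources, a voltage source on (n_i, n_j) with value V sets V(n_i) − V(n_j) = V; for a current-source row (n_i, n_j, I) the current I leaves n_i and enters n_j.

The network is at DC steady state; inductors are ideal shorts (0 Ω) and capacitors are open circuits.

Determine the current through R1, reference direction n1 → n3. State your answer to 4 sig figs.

Apply KCL at each of the 3 non-ground nodes and solve the resulting linear system.
Node n1: branches {R1, R2, R3, R4, L1, I1, R5} → V_1 = 0.000
Node n2: branches {C1, I1, R7, V1} → V_2 = 1.113
Node n3: branches {R1, R2, R3, R4, C1, R5, R6, R8, V1} → V_3 = -1.287
Source currents: i(L1)=-0.9410, i(V1)=-0.9581

0.06043 A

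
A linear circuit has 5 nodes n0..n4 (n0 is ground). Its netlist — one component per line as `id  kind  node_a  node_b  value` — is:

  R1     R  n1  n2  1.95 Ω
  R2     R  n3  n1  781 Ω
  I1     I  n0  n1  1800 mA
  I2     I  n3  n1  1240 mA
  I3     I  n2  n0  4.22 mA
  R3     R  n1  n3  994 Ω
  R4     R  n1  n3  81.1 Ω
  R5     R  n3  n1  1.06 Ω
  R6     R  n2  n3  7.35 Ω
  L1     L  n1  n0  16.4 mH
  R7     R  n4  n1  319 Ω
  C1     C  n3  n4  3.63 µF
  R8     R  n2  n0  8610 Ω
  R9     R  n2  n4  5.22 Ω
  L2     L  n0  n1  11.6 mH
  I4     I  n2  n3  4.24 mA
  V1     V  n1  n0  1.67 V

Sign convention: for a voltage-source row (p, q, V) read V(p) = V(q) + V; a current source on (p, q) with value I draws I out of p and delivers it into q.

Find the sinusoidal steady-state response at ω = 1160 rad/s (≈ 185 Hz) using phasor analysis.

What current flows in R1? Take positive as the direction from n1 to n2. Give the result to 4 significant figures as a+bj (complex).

0.1311+0.002656j A

MNA unknowns: 4 node voltages V₁..V_4 plus 1 source current (V1)
R1: Y=0.5128+0.000j on G[1,2]
R2: Y=0.001280+0.000j on G[3,1]
I1: z[0]−=1.8, z[1]+=1.8
I2: z[3]−=1.24, z[1]+=1.24
I3: z[2]−=0.00422, z[0]+=0.00422
R3: Y=0.001006+0.000j on G[1,3]
R4: Y=0.01233+0.000j on G[1,3]
R5: Y=0.9434+0.000j on G[3,1]
R6: Y=0.1361+0.000j on G[2,3]
L1: Y=0.000-0.05257j on G[1,0]
R7: Y=0.003135+0.000j on G[4,1]
C1: Y=0.000+0.004211j on G[3,4]
R8: Y=0.0001161+0.000j on G[2,0]
R9: Y=0.1916+0.000j on G[2,4]
L2: Y=0.000-0.07432j on G[0,1]
I4: z[2]−=0.00424, z[3]+=0.00424
V1: row V1−V0=1.67, i_V1 at 1,0
solve → V1=1.670+0.000j, V2=1.414-0.005180j, V3=0.5088+0.002854j, V4=1.418-0.02475j
aux → i_V1=1.796+0.2119j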